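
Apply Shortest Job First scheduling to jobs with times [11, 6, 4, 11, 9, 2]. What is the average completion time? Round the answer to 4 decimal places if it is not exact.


SJF order (ascending): [2, 4, 6, 9, 11, 11]
Completion times:
  Job 1: burst=2, C=2
  Job 2: burst=4, C=6
  Job 3: burst=6, C=12
  Job 4: burst=9, C=21
  Job 5: burst=11, C=32
  Job 6: burst=11, C=43
Average completion = 116/6 = 19.3333

19.3333


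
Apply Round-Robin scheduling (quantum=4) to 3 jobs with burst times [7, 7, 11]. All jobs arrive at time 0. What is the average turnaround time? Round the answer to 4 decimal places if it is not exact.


Time quantum = 4
Execution trace:
  J1 runs 4 units, time = 4
  J2 runs 4 units, time = 8
  J3 runs 4 units, time = 12
  J1 runs 3 units, time = 15
  J2 runs 3 units, time = 18
  J3 runs 4 units, time = 22
  J3 runs 3 units, time = 25
Finish times: [15, 18, 25]
Average turnaround = 58/3 = 19.3333

19.3333


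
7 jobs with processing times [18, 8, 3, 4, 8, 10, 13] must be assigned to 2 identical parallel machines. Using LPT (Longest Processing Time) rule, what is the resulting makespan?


Sort jobs in decreasing order (LPT): [18, 13, 10, 8, 8, 4, 3]
Assign each job to the least loaded machine:
  Machine 1: jobs [18, 8, 4, 3], load = 33
  Machine 2: jobs [13, 10, 8], load = 31
Makespan = max load = 33

33


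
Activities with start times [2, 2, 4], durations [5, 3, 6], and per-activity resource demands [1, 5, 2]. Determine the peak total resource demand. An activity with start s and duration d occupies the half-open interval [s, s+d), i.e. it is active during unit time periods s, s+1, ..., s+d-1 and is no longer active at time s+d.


Each activity i is active on [start_i, start_i + duration_i).
Compute total resource usage per time slot:
  t=0: active resources = [], total = 0
  t=1: active resources = [], total = 0
  t=2: active resources = [1, 5], total = 6
  t=3: active resources = [1, 5], total = 6
  t=4: active resources = [1, 5, 2], total = 8
  t=5: active resources = [1, 2], total = 3
  t=6: active resources = [1, 2], total = 3
  t=7: active resources = [2], total = 2
  t=8: active resources = [2], total = 2
  t=9: active resources = [2], total = 2
Peak resource demand = 8

8


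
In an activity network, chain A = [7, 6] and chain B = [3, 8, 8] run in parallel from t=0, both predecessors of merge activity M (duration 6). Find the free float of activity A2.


ES(A2) = sum of predecessors on chain A = 7
EF(A2) = ES + duration = 7 + 6 = 13
Successor of A2 is M. ES(M) = max(sum(A), sum(B)) = max(13, 19) = 19
Free float = ES(successor) - EF(current) = 19 - 13 = 6

6


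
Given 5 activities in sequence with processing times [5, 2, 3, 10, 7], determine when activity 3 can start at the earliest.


Activity 3 starts after activities 1 through 2 complete.
Predecessor durations: [5, 2]
ES = 5 + 2 = 7

7


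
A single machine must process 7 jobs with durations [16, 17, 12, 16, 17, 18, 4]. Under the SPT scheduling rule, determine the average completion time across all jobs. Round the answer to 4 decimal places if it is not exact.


Sort jobs by processing time (SPT order): [4, 12, 16, 16, 17, 17, 18]
Compute completion times sequentially:
  Job 1: processing = 4, completes at 4
  Job 2: processing = 12, completes at 16
  Job 3: processing = 16, completes at 32
  Job 4: processing = 16, completes at 48
  Job 5: processing = 17, completes at 65
  Job 6: processing = 17, completes at 82
  Job 7: processing = 18, completes at 100
Sum of completion times = 347
Average completion time = 347/7 = 49.5714

49.5714


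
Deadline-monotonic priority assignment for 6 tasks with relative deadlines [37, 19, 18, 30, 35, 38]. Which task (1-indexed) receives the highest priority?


Sort tasks by relative deadline (ascending):
  Task 3: deadline = 18
  Task 2: deadline = 19
  Task 4: deadline = 30
  Task 5: deadline = 35
  Task 1: deadline = 37
  Task 6: deadline = 38
Priority order (highest first): [3, 2, 4, 5, 1, 6]
Highest priority task = 3

3


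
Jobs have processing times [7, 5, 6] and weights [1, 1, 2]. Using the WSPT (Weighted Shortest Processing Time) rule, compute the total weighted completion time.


Compute p/w ratios and sort ascending (WSPT): [(6, 2), (5, 1), (7, 1)]
Compute weighted completion times:
  Job (p=6,w=2): C=6, w*C=2*6=12
  Job (p=5,w=1): C=11, w*C=1*11=11
  Job (p=7,w=1): C=18, w*C=1*18=18
Total weighted completion time = 41

41


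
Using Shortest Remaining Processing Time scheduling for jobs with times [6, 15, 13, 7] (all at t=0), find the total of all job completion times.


Since all jobs arrive at t=0, SRPT equals SPT ordering.
SPT order: [6, 7, 13, 15]
Completion times:
  Job 1: p=6, C=6
  Job 2: p=7, C=13
  Job 3: p=13, C=26
  Job 4: p=15, C=41
Total completion time = 6 + 13 + 26 + 41 = 86

86


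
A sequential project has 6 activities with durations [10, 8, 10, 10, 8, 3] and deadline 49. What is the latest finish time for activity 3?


LF(activity 3) = deadline - sum of successor durations
Successors: activities 4 through 6 with durations [10, 8, 3]
Sum of successor durations = 21
LF = 49 - 21 = 28

28


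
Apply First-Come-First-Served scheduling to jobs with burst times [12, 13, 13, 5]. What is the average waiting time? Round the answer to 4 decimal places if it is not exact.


FCFS order (as given): [12, 13, 13, 5]
Waiting times:
  Job 1: wait = 0
  Job 2: wait = 12
  Job 3: wait = 25
  Job 4: wait = 38
Sum of waiting times = 75
Average waiting time = 75/4 = 18.75

18.75


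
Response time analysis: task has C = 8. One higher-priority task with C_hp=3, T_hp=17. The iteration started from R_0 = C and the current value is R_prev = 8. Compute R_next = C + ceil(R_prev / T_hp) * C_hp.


R_next = C + ceil(R_prev / T_hp) * C_hp
ceil(8 / 17) = ceil(0.4706) = 1
Interference = 1 * 3 = 3
R_next = 8 + 3 = 11

11


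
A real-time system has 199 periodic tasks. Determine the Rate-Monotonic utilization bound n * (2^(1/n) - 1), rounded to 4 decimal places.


Compute 2^(1/199) = 1.0034892249
Subtract 1: 1.0034892249 - 1 = 0.0034892249
Multiply by n: 199 * 0.0034892249 = 0.6943557551
Round to 4 dp: 0.6944

0.6944


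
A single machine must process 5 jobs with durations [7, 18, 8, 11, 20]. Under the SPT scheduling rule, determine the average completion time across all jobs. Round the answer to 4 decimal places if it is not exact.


Sort jobs by processing time (SPT order): [7, 8, 11, 18, 20]
Compute completion times sequentially:
  Job 1: processing = 7, completes at 7
  Job 2: processing = 8, completes at 15
  Job 3: processing = 11, completes at 26
  Job 4: processing = 18, completes at 44
  Job 5: processing = 20, completes at 64
Sum of completion times = 156
Average completion time = 156/5 = 31.2

31.2


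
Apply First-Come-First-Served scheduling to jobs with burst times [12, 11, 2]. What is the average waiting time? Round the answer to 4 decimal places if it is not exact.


FCFS order (as given): [12, 11, 2]
Waiting times:
  Job 1: wait = 0
  Job 2: wait = 12
  Job 3: wait = 23
Sum of waiting times = 35
Average waiting time = 35/3 = 11.6667

11.6667


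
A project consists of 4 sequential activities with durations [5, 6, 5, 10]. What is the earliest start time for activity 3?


Activity 3 starts after activities 1 through 2 complete.
Predecessor durations: [5, 6]
ES = 5 + 6 = 11

11


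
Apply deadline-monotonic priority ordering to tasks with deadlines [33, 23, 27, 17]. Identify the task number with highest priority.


Sort tasks by relative deadline (ascending):
  Task 4: deadline = 17
  Task 2: deadline = 23
  Task 3: deadline = 27
  Task 1: deadline = 33
Priority order (highest first): [4, 2, 3, 1]
Highest priority task = 4

4


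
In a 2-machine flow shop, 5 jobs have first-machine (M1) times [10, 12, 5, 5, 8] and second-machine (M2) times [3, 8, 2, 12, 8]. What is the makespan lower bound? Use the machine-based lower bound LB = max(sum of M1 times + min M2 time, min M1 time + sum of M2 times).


LB1 = sum(M1 times) + min(M2 times) = 40 + 2 = 42
LB2 = min(M1 times) + sum(M2 times) = 5 + 33 = 38
Lower bound = max(LB1, LB2) = max(42, 38) = 42

42


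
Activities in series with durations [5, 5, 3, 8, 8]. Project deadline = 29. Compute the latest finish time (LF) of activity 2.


LF(activity 2) = deadline - sum of successor durations
Successors: activities 3 through 5 with durations [3, 8, 8]
Sum of successor durations = 19
LF = 29 - 19 = 10

10


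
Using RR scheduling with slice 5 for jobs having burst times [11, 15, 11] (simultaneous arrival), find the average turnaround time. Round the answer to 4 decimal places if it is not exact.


Time quantum = 5
Execution trace:
  J1 runs 5 units, time = 5
  J2 runs 5 units, time = 10
  J3 runs 5 units, time = 15
  J1 runs 5 units, time = 20
  J2 runs 5 units, time = 25
  J3 runs 5 units, time = 30
  J1 runs 1 units, time = 31
  J2 runs 5 units, time = 36
  J3 runs 1 units, time = 37
Finish times: [31, 36, 37]
Average turnaround = 104/3 = 34.6667

34.6667


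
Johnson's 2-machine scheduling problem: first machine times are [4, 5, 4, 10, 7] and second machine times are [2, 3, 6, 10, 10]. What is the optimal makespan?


Apply Johnson's rule:
  Group 1 (a <= b): [(3, 4, 6), (5, 7, 10), (4, 10, 10)]
  Group 2 (a > b): [(2, 5, 3), (1, 4, 2)]
Optimal job order: [3, 5, 4, 2, 1]
Schedule:
  Job 3: M1 done at 4, M2 done at 10
  Job 5: M1 done at 11, M2 done at 21
  Job 4: M1 done at 21, M2 done at 31
  Job 2: M1 done at 26, M2 done at 34
  Job 1: M1 done at 30, M2 done at 36
Makespan = 36

36


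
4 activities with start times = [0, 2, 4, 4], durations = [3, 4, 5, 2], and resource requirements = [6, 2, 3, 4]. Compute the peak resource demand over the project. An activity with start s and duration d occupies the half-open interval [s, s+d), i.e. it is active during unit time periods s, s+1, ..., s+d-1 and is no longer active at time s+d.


Each activity i is active on [start_i, start_i + duration_i).
Compute total resource usage per time slot:
  t=0: active resources = [6], total = 6
  t=1: active resources = [6], total = 6
  t=2: active resources = [6, 2], total = 8
  t=3: active resources = [2], total = 2
  t=4: active resources = [2, 3, 4], total = 9
  t=5: active resources = [2, 3, 4], total = 9
  t=6: active resources = [3], total = 3
  t=7: active resources = [3], total = 3
  t=8: active resources = [3], total = 3
Peak resource demand = 9

9


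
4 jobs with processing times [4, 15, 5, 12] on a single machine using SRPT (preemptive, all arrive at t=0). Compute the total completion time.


Since all jobs arrive at t=0, SRPT equals SPT ordering.
SPT order: [4, 5, 12, 15]
Completion times:
  Job 1: p=4, C=4
  Job 2: p=5, C=9
  Job 3: p=12, C=21
  Job 4: p=15, C=36
Total completion time = 4 + 9 + 21 + 36 = 70

70


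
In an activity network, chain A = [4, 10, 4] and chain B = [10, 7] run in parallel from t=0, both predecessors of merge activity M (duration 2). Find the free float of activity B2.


ES(B2) = sum of predecessors on chain B = 10
EF(B2) = ES + duration = 10 + 7 = 17
Successor of B2 is M. ES(M) = max(sum(A), sum(B)) = max(18, 17) = 18
Free float = ES(successor) - EF(current) = 18 - 17 = 1

1


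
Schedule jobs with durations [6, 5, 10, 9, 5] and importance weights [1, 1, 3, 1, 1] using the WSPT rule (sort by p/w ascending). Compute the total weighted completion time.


Compute p/w ratios and sort ascending (WSPT): [(10, 3), (5, 1), (5, 1), (6, 1), (9, 1)]
Compute weighted completion times:
  Job (p=10,w=3): C=10, w*C=3*10=30
  Job (p=5,w=1): C=15, w*C=1*15=15
  Job (p=5,w=1): C=20, w*C=1*20=20
  Job (p=6,w=1): C=26, w*C=1*26=26
  Job (p=9,w=1): C=35, w*C=1*35=35
Total weighted completion time = 126

126


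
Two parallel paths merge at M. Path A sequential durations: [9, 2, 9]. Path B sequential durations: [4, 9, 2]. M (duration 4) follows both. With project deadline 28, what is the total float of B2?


Forward pass: ES(B2) = sum of predecessors on chain B = 4
EF = ES + duration = 4 + 9 = 13
Backward pass: LF(M) = deadline = 28; LS(M) = 28 - 4 = 24
LF(B2) = LS(M) - sum(successors on chain B) = 24 - 2 = 22
LS = LF - duration = 22 - 9 = 13
Total float = LS - ES = 13 - 4 = 9

9


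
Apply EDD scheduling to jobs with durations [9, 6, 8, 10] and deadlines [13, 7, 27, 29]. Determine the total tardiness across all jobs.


Sort by due date (EDD order): [(6, 7), (9, 13), (8, 27), (10, 29)]
Compute completion times and tardiness:
  Job 1: p=6, d=7, C=6, tardiness=max(0,6-7)=0
  Job 2: p=9, d=13, C=15, tardiness=max(0,15-13)=2
  Job 3: p=8, d=27, C=23, tardiness=max(0,23-27)=0
  Job 4: p=10, d=29, C=33, tardiness=max(0,33-29)=4
Total tardiness = 6

6


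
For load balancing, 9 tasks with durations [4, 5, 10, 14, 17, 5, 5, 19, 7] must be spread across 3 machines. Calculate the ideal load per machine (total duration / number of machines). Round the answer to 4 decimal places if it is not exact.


Total processing time = 4 + 5 + 10 + 14 + 17 + 5 + 5 + 19 + 7 = 86
Number of machines = 3
Ideal balanced load = 86 / 3 = 28.6667

28.6667


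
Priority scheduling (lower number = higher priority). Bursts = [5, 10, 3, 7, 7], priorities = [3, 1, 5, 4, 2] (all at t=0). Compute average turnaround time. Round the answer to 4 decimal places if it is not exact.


Sort by priority (ascending = highest first):
Order: [(1, 10), (2, 7), (3, 5), (4, 7), (5, 3)]
Completion times:
  Priority 1, burst=10, C=10
  Priority 2, burst=7, C=17
  Priority 3, burst=5, C=22
  Priority 4, burst=7, C=29
  Priority 5, burst=3, C=32
Average turnaround = 110/5 = 22.0

22.0


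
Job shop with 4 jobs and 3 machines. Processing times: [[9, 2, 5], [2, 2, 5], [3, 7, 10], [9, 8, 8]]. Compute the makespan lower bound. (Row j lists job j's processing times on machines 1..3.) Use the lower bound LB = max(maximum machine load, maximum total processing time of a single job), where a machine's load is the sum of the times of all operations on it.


Machine loads:
  Machine 1: 9 + 2 + 3 + 9 = 23
  Machine 2: 2 + 2 + 7 + 8 = 19
  Machine 3: 5 + 5 + 10 + 8 = 28
Max machine load = 28
Job totals:
  Job 1: 16
  Job 2: 9
  Job 3: 20
  Job 4: 25
Max job total = 25
Lower bound = max(28, 25) = 28

28


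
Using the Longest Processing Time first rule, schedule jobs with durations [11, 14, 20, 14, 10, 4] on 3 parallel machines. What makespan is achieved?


Sort jobs in decreasing order (LPT): [20, 14, 14, 11, 10, 4]
Assign each job to the least loaded machine:
  Machine 1: jobs [20, 4], load = 24
  Machine 2: jobs [14, 11], load = 25
  Machine 3: jobs [14, 10], load = 24
Makespan = max load = 25

25


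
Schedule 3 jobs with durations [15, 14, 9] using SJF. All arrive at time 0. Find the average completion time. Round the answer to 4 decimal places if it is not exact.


SJF order (ascending): [9, 14, 15]
Completion times:
  Job 1: burst=9, C=9
  Job 2: burst=14, C=23
  Job 3: burst=15, C=38
Average completion = 70/3 = 23.3333

23.3333


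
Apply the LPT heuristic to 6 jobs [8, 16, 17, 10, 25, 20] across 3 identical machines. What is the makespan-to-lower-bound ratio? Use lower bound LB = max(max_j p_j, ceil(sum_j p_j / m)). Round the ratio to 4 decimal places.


LPT order: [25, 20, 17, 16, 10, 8]
Machine loads after assignment: [33, 30, 33]
LPT makespan = 33
Lower bound = max(max_job, ceil(total/3)) = max(25, 32) = 32
Ratio = 33 / 32 = 1.0313

1.0313


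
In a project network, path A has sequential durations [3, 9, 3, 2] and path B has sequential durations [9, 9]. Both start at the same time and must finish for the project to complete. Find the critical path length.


Path A total = 3 + 9 + 3 + 2 = 17
Path B total = 9 + 9 = 18
Critical path = longest path = max(17, 18) = 18

18


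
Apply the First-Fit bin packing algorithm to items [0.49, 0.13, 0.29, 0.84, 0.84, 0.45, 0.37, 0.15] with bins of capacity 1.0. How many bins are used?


Place items sequentially using First-Fit:
  Item 0.49 -> new Bin 1
  Item 0.13 -> Bin 1 (now 0.62)
  Item 0.29 -> Bin 1 (now 0.91)
  Item 0.84 -> new Bin 2
  Item 0.84 -> new Bin 3
  Item 0.45 -> new Bin 4
  Item 0.37 -> Bin 4 (now 0.82)
  Item 0.15 -> Bin 2 (now 0.99)
Total bins used = 4

4


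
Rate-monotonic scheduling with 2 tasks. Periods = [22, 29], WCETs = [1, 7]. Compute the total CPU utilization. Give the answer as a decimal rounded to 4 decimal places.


Compute individual utilizations (exact fractions):
  Task 1: C/T = 1/22 (approx. 0.0455)
  Task 2: C/T = 7/29 (approx. 0.2414)
Total utilization U = 1/22 + 7/29 = 183/638
Rounded to 4 decimal places: U = 0.2868
RM (Liu & Layland) bound for 2 tasks = 0.828427; compare with U = 183/638 (approx. 0.286834)
U <= bound, so schedulable by RM sufficient condition.

0.2868


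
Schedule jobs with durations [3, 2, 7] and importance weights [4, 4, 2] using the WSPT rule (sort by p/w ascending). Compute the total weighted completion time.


Compute p/w ratios and sort ascending (WSPT): [(2, 4), (3, 4), (7, 2)]
Compute weighted completion times:
  Job (p=2,w=4): C=2, w*C=4*2=8
  Job (p=3,w=4): C=5, w*C=4*5=20
  Job (p=7,w=2): C=12, w*C=2*12=24
Total weighted completion time = 52

52


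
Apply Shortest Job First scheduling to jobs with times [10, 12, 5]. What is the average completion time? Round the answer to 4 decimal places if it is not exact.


SJF order (ascending): [5, 10, 12]
Completion times:
  Job 1: burst=5, C=5
  Job 2: burst=10, C=15
  Job 3: burst=12, C=27
Average completion = 47/3 = 15.6667

15.6667


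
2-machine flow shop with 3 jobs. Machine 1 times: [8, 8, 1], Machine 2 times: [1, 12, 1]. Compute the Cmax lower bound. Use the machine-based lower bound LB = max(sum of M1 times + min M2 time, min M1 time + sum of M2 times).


LB1 = sum(M1 times) + min(M2 times) = 17 + 1 = 18
LB2 = min(M1 times) + sum(M2 times) = 1 + 14 = 15
Lower bound = max(LB1, LB2) = max(18, 15) = 18

18


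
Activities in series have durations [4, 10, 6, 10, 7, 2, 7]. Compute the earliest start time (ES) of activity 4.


Activity 4 starts after activities 1 through 3 complete.
Predecessor durations: [4, 10, 6]
ES = 4 + 10 + 6 = 20

20


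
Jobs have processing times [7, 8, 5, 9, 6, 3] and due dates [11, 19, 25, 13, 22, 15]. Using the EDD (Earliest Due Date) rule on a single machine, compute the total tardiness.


Sort by due date (EDD order): [(7, 11), (9, 13), (3, 15), (8, 19), (6, 22), (5, 25)]
Compute completion times and tardiness:
  Job 1: p=7, d=11, C=7, tardiness=max(0,7-11)=0
  Job 2: p=9, d=13, C=16, tardiness=max(0,16-13)=3
  Job 3: p=3, d=15, C=19, tardiness=max(0,19-15)=4
  Job 4: p=8, d=19, C=27, tardiness=max(0,27-19)=8
  Job 5: p=6, d=22, C=33, tardiness=max(0,33-22)=11
  Job 6: p=5, d=25, C=38, tardiness=max(0,38-25)=13
Total tardiness = 39

39


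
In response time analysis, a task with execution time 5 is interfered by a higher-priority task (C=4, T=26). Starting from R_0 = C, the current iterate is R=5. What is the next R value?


R_next = C + ceil(R_prev / T_hp) * C_hp
ceil(5 / 26) = ceil(0.1923) = 1
Interference = 1 * 4 = 4
R_next = 5 + 4 = 9

9


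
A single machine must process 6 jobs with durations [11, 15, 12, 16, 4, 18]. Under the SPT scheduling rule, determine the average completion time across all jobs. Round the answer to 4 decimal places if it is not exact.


Sort jobs by processing time (SPT order): [4, 11, 12, 15, 16, 18]
Compute completion times sequentially:
  Job 1: processing = 4, completes at 4
  Job 2: processing = 11, completes at 15
  Job 3: processing = 12, completes at 27
  Job 4: processing = 15, completes at 42
  Job 5: processing = 16, completes at 58
  Job 6: processing = 18, completes at 76
Sum of completion times = 222
Average completion time = 222/6 = 37.0

37.0


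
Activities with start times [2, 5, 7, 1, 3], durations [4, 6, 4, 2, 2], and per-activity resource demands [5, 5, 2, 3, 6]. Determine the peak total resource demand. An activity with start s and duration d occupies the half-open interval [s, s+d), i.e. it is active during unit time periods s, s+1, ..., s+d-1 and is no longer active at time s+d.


Each activity i is active on [start_i, start_i + duration_i).
Compute total resource usage per time slot:
  t=0: active resources = [], total = 0
  t=1: active resources = [3], total = 3
  t=2: active resources = [5, 3], total = 8
  t=3: active resources = [5, 6], total = 11
  t=4: active resources = [5, 6], total = 11
  t=5: active resources = [5, 5], total = 10
  t=6: active resources = [5], total = 5
  t=7: active resources = [5, 2], total = 7
  t=8: active resources = [5, 2], total = 7
  t=9: active resources = [5, 2], total = 7
  t=10: active resources = [5, 2], total = 7
Peak resource demand = 11

11


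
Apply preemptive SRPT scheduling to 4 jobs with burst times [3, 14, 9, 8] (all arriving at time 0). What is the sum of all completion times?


Since all jobs arrive at t=0, SRPT equals SPT ordering.
SPT order: [3, 8, 9, 14]
Completion times:
  Job 1: p=3, C=3
  Job 2: p=8, C=11
  Job 3: p=9, C=20
  Job 4: p=14, C=34
Total completion time = 3 + 11 + 20 + 34 = 68

68


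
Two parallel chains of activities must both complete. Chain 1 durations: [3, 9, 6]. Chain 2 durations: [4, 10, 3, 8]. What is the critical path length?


Path A total = 3 + 9 + 6 = 18
Path B total = 4 + 10 + 3 + 8 = 25
Critical path = longest path = max(18, 25) = 25

25


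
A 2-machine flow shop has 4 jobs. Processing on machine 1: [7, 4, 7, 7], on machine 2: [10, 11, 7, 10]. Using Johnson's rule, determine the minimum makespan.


Apply Johnson's rule:
  Group 1 (a <= b): [(2, 4, 11), (1, 7, 10), (3, 7, 7), (4, 7, 10)]
  Group 2 (a > b): []
Optimal job order: [2, 1, 3, 4]
Schedule:
  Job 2: M1 done at 4, M2 done at 15
  Job 1: M1 done at 11, M2 done at 25
  Job 3: M1 done at 18, M2 done at 32
  Job 4: M1 done at 25, M2 done at 42
Makespan = 42

42


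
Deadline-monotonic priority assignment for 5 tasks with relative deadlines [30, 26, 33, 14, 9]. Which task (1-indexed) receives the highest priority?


Sort tasks by relative deadline (ascending):
  Task 5: deadline = 9
  Task 4: deadline = 14
  Task 2: deadline = 26
  Task 1: deadline = 30
  Task 3: deadline = 33
Priority order (highest first): [5, 4, 2, 1, 3]
Highest priority task = 5

5


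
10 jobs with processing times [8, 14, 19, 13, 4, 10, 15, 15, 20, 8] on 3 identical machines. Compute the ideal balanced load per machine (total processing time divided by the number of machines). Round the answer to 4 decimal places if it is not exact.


Total processing time = 8 + 14 + 19 + 13 + 4 + 10 + 15 + 15 + 20 + 8 = 126
Number of machines = 3
Ideal balanced load = 126 / 3 = 42.0

42.0


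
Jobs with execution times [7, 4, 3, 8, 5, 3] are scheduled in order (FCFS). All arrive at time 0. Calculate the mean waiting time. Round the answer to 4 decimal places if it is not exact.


FCFS order (as given): [7, 4, 3, 8, 5, 3]
Waiting times:
  Job 1: wait = 0
  Job 2: wait = 7
  Job 3: wait = 11
  Job 4: wait = 14
  Job 5: wait = 22
  Job 6: wait = 27
Sum of waiting times = 81
Average waiting time = 81/6 = 13.5

13.5


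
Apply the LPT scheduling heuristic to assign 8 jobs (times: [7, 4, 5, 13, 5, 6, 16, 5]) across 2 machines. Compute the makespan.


Sort jobs in decreasing order (LPT): [16, 13, 7, 6, 5, 5, 5, 4]
Assign each job to the least loaded machine:
  Machine 1: jobs [16, 6, 5, 4], load = 31
  Machine 2: jobs [13, 7, 5, 5], load = 30
Makespan = max load = 31

31


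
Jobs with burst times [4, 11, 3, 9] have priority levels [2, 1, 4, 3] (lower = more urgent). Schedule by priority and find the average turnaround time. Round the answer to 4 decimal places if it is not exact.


Sort by priority (ascending = highest first):
Order: [(1, 11), (2, 4), (3, 9), (4, 3)]
Completion times:
  Priority 1, burst=11, C=11
  Priority 2, burst=4, C=15
  Priority 3, burst=9, C=24
  Priority 4, burst=3, C=27
Average turnaround = 77/4 = 19.25

19.25


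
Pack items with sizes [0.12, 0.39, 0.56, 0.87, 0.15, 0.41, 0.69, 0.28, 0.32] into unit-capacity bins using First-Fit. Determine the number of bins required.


Place items sequentially using First-Fit:
  Item 0.12 -> new Bin 1
  Item 0.39 -> Bin 1 (now 0.51)
  Item 0.56 -> new Bin 2
  Item 0.87 -> new Bin 3
  Item 0.15 -> Bin 1 (now 0.66)
  Item 0.41 -> Bin 2 (now 0.97)
  Item 0.69 -> new Bin 4
  Item 0.28 -> Bin 1 (now 0.94)
  Item 0.32 -> new Bin 5
Total bins used = 5

5


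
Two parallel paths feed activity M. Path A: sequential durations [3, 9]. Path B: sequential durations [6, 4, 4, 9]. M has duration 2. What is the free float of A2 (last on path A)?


ES(A2) = sum of predecessors on chain A = 3
EF(A2) = ES + duration = 3 + 9 = 12
Successor of A2 is M. ES(M) = max(sum(A), sum(B)) = max(12, 23) = 23
Free float = ES(successor) - EF(current) = 23 - 12 = 11

11


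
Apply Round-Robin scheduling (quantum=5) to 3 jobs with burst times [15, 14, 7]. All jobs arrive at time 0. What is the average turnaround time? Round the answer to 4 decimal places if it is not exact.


Time quantum = 5
Execution trace:
  J1 runs 5 units, time = 5
  J2 runs 5 units, time = 10
  J3 runs 5 units, time = 15
  J1 runs 5 units, time = 20
  J2 runs 5 units, time = 25
  J3 runs 2 units, time = 27
  J1 runs 5 units, time = 32
  J2 runs 4 units, time = 36
Finish times: [32, 36, 27]
Average turnaround = 95/3 = 31.6667

31.6667


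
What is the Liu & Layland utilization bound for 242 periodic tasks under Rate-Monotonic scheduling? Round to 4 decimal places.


Compute 2^(1/242) = 1.0028683504
Subtract 1: 1.0028683504 - 1 = 0.0028683504
Multiply by n: 242 * 0.0028683504 = 0.6941407968
Round to 4 dp: 0.6941

0.6941


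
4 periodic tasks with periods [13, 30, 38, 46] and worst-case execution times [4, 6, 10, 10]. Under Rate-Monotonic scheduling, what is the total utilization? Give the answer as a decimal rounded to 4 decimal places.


Compute individual utilizations (exact fractions):
  Task 1: C/T = 4/13 (approx. 0.3077)
  Task 2: C/T = 6/30 = 1/5 (approx. 0.2)
  Task 3: C/T = 10/38 = 5/19 (approx. 0.2632)
  Task 4: C/T = 10/46 = 5/23 (approx. 0.2174)
Total utilization U = 4/13 + 1/5 + 5/19 + 5/23 = 28071/28405
Rounded to 4 decimal places: U = 0.9882
RM (Liu & Layland) bound for 4 tasks = 0.756828; compare with U = 28071/28405 (approx. 0.988242)
bound < U <= 1, so the RM sufficient condition is not met (inconclusive; an exact test such as response-time analysis is needed).

0.9882


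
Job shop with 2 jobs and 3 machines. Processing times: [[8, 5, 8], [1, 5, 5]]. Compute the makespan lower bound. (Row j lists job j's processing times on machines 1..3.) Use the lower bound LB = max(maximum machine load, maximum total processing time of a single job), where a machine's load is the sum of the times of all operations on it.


Machine loads:
  Machine 1: 8 + 1 = 9
  Machine 2: 5 + 5 = 10
  Machine 3: 8 + 5 = 13
Max machine load = 13
Job totals:
  Job 1: 21
  Job 2: 11
Max job total = 21
Lower bound = max(13, 21) = 21

21


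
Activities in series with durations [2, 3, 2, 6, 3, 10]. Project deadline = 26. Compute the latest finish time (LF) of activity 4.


LF(activity 4) = deadline - sum of successor durations
Successors: activities 5 through 6 with durations [3, 10]
Sum of successor durations = 13
LF = 26 - 13 = 13

13


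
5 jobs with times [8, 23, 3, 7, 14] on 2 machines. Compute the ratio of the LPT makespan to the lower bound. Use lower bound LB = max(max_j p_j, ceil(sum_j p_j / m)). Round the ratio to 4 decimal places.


LPT order: [23, 14, 8, 7, 3]
Machine loads after assignment: [26, 29]
LPT makespan = 29
Lower bound = max(max_job, ceil(total/2)) = max(23, 28) = 28
Ratio = 29 / 28 = 1.0357

1.0357


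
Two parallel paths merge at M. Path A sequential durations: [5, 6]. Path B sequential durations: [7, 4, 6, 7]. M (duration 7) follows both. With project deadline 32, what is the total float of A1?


Forward pass: ES(A1) = sum of predecessors on chain A = 0
EF = ES + duration = 0 + 5 = 5
Backward pass: LF(M) = deadline = 32; LS(M) = 32 - 7 = 25
LF(A1) = LS(M) - sum(successors on chain A) = 25 - 6 = 19
LS = LF - duration = 19 - 5 = 14
Total float = LS - ES = 14 - 0 = 14

14


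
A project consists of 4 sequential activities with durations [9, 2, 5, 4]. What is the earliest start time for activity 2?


Activity 2 starts after activities 1 through 1 complete.
Predecessor durations: [9]
ES = 9 = 9

9


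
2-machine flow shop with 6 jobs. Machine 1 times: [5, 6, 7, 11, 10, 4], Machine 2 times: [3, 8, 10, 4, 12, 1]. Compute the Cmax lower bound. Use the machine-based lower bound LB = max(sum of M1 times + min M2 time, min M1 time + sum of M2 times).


LB1 = sum(M1 times) + min(M2 times) = 43 + 1 = 44
LB2 = min(M1 times) + sum(M2 times) = 4 + 38 = 42
Lower bound = max(LB1, LB2) = max(44, 42) = 44

44


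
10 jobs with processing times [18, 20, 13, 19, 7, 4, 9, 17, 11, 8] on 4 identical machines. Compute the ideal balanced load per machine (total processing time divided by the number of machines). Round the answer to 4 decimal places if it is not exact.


Total processing time = 18 + 20 + 13 + 19 + 7 + 4 + 9 + 17 + 11 + 8 = 126
Number of machines = 4
Ideal balanced load = 126 / 4 = 31.5

31.5


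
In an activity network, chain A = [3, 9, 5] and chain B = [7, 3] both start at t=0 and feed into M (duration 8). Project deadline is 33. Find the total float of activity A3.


Forward pass: ES(A3) = sum of predecessors on chain A = 12
EF = ES + duration = 12 + 5 = 17
Backward pass: LF(M) = deadline = 33; LS(M) = 33 - 8 = 25
LF(A3) = LS(M) - sum(successors on chain A) = 25 - 0 = 25
LS = LF - duration = 25 - 5 = 20
Total float = LS - ES = 20 - 12 = 8

8


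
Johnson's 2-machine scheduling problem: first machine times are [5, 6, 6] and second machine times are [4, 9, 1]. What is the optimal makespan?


Apply Johnson's rule:
  Group 1 (a <= b): [(2, 6, 9)]
  Group 2 (a > b): [(1, 5, 4), (3, 6, 1)]
Optimal job order: [2, 1, 3]
Schedule:
  Job 2: M1 done at 6, M2 done at 15
  Job 1: M1 done at 11, M2 done at 19
  Job 3: M1 done at 17, M2 done at 20
Makespan = 20

20


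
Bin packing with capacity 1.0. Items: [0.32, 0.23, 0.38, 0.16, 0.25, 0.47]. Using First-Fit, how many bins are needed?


Place items sequentially using First-Fit:
  Item 0.32 -> new Bin 1
  Item 0.23 -> Bin 1 (now 0.55)
  Item 0.38 -> Bin 1 (now 0.93)
  Item 0.16 -> new Bin 2
  Item 0.25 -> Bin 2 (now 0.41)
  Item 0.47 -> Bin 2 (now 0.88)
Total bins used = 2

2


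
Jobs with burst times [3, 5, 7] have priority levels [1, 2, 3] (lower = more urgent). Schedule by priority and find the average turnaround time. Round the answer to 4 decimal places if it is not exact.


Sort by priority (ascending = highest first):
Order: [(1, 3), (2, 5), (3, 7)]
Completion times:
  Priority 1, burst=3, C=3
  Priority 2, burst=5, C=8
  Priority 3, burst=7, C=15
Average turnaround = 26/3 = 8.6667

8.6667


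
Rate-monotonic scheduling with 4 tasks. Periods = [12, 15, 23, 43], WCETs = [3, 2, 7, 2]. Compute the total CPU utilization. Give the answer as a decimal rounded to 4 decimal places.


Compute individual utilizations (exact fractions):
  Task 1: C/T = 3/12 = 1/4 (approx. 0.25)
  Task 2: C/T = 2/15 (approx. 0.1333)
  Task 3: C/T = 7/23 (approx. 0.3043)
  Task 4: C/T = 2/43 (approx. 0.0465)
Total utilization U = 1/4 + 2/15 + 7/23 + 2/43 = 43567/59340
Rounded to 4 decimal places: U = 0.7342
RM (Liu & Layland) bound for 4 tasks = 0.756828; compare with U = 43567/59340 (approx. 0.734193)
U <= bound, so schedulable by RM sufficient condition.

0.7342


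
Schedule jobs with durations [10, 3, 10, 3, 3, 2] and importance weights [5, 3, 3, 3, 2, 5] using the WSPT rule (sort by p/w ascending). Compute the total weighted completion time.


Compute p/w ratios and sort ascending (WSPT): [(2, 5), (3, 3), (3, 3), (3, 2), (10, 5), (10, 3)]
Compute weighted completion times:
  Job (p=2,w=5): C=2, w*C=5*2=10
  Job (p=3,w=3): C=5, w*C=3*5=15
  Job (p=3,w=3): C=8, w*C=3*8=24
  Job (p=3,w=2): C=11, w*C=2*11=22
  Job (p=10,w=5): C=21, w*C=5*21=105
  Job (p=10,w=3): C=31, w*C=3*31=93
Total weighted completion time = 269

269


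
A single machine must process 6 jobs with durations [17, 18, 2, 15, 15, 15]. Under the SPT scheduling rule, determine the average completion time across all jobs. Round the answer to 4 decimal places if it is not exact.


Sort jobs by processing time (SPT order): [2, 15, 15, 15, 17, 18]
Compute completion times sequentially:
  Job 1: processing = 2, completes at 2
  Job 2: processing = 15, completes at 17
  Job 3: processing = 15, completes at 32
  Job 4: processing = 15, completes at 47
  Job 5: processing = 17, completes at 64
  Job 6: processing = 18, completes at 82
Sum of completion times = 244
Average completion time = 244/6 = 40.6667

40.6667


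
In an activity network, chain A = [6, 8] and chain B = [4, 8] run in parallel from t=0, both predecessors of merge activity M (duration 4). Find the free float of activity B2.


ES(B2) = sum of predecessors on chain B = 4
EF(B2) = ES + duration = 4 + 8 = 12
Successor of B2 is M. ES(M) = max(sum(A), sum(B)) = max(14, 12) = 14
Free float = ES(successor) - EF(current) = 14 - 12 = 2

2


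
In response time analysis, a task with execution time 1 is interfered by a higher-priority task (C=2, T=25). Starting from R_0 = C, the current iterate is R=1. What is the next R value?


R_next = C + ceil(R_prev / T_hp) * C_hp
ceil(1 / 25) = ceil(0.04) = 1
Interference = 1 * 2 = 2
R_next = 1 + 2 = 3

3


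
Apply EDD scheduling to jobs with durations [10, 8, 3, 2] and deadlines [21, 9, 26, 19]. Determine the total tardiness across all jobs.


Sort by due date (EDD order): [(8, 9), (2, 19), (10, 21), (3, 26)]
Compute completion times and tardiness:
  Job 1: p=8, d=9, C=8, tardiness=max(0,8-9)=0
  Job 2: p=2, d=19, C=10, tardiness=max(0,10-19)=0
  Job 3: p=10, d=21, C=20, tardiness=max(0,20-21)=0
  Job 4: p=3, d=26, C=23, tardiness=max(0,23-26)=0
Total tardiness = 0

0


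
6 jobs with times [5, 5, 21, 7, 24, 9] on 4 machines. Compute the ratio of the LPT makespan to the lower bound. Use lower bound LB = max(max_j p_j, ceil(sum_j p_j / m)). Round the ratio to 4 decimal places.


LPT order: [24, 21, 9, 7, 5, 5]
Machine loads after assignment: [24, 21, 14, 12]
LPT makespan = 24
Lower bound = max(max_job, ceil(total/4)) = max(24, 18) = 24
Ratio = 24 / 24 = 1.0

1.0


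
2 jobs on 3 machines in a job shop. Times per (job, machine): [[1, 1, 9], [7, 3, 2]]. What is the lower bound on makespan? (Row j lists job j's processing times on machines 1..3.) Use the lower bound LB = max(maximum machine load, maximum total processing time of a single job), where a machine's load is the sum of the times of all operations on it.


Machine loads:
  Machine 1: 1 + 7 = 8
  Machine 2: 1 + 3 = 4
  Machine 3: 9 + 2 = 11
Max machine load = 11
Job totals:
  Job 1: 11
  Job 2: 12
Max job total = 12
Lower bound = max(11, 12) = 12

12


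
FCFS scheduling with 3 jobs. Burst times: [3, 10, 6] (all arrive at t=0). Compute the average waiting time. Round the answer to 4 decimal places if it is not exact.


FCFS order (as given): [3, 10, 6]
Waiting times:
  Job 1: wait = 0
  Job 2: wait = 3
  Job 3: wait = 13
Sum of waiting times = 16
Average waiting time = 16/3 = 5.3333

5.3333


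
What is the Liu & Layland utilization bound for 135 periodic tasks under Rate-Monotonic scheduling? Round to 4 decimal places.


Compute 2^(1/135) = 1.0051476273
Subtract 1: 1.0051476273 - 1 = 0.0051476273
Multiply by n: 135 * 0.0051476273 = 0.6949296855
Round to 4 dp: 0.6949

0.6949


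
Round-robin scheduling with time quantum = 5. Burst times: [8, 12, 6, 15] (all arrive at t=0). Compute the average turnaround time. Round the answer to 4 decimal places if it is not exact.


Time quantum = 5
Execution trace:
  J1 runs 5 units, time = 5
  J2 runs 5 units, time = 10
  J3 runs 5 units, time = 15
  J4 runs 5 units, time = 20
  J1 runs 3 units, time = 23
  J2 runs 5 units, time = 28
  J3 runs 1 units, time = 29
  J4 runs 5 units, time = 34
  J2 runs 2 units, time = 36
  J4 runs 5 units, time = 41
Finish times: [23, 36, 29, 41]
Average turnaround = 129/4 = 32.25

32.25


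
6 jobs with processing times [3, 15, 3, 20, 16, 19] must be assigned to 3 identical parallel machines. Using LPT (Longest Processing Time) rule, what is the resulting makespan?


Sort jobs in decreasing order (LPT): [20, 19, 16, 15, 3, 3]
Assign each job to the least loaded machine:
  Machine 1: jobs [20, 3], load = 23
  Machine 2: jobs [19, 3], load = 22
  Machine 3: jobs [16, 15], load = 31
Makespan = max load = 31

31


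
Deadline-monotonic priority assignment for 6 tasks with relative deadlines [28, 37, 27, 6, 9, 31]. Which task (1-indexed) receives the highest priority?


Sort tasks by relative deadline (ascending):
  Task 4: deadline = 6
  Task 5: deadline = 9
  Task 3: deadline = 27
  Task 1: deadline = 28
  Task 6: deadline = 31
  Task 2: deadline = 37
Priority order (highest first): [4, 5, 3, 1, 6, 2]
Highest priority task = 4

4


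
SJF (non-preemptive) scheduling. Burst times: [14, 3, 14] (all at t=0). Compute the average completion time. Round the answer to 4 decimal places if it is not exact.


SJF order (ascending): [3, 14, 14]
Completion times:
  Job 1: burst=3, C=3
  Job 2: burst=14, C=17
  Job 3: burst=14, C=31
Average completion = 51/3 = 17.0

17.0


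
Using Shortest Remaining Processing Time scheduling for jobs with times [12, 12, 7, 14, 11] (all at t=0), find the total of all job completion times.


Since all jobs arrive at t=0, SRPT equals SPT ordering.
SPT order: [7, 11, 12, 12, 14]
Completion times:
  Job 1: p=7, C=7
  Job 2: p=11, C=18
  Job 3: p=12, C=30
  Job 4: p=12, C=42
  Job 5: p=14, C=56
Total completion time = 7 + 18 + 30 + 42 + 56 = 153

153


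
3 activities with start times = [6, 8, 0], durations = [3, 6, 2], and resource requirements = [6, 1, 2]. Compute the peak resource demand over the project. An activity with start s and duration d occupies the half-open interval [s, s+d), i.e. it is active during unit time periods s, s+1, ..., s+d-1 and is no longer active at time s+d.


Each activity i is active on [start_i, start_i + duration_i).
Compute total resource usage per time slot:
  t=0: active resources = [2], total = 2
  t=1: active resources = [2], total = 2
  t=2: active resources = [], total = 0
  t=3: active resources = [], total = 0
  t=4: active resources = [], total = 0
  t=5: active resources = [], total = 0
  t=6: active resources = [6], total = 6
  t=7: active resources = [6], total = 6
  t=8: active resources = [6, 1], total = 7
  t=9: active resources = [1], total = 1
  t=10: active resources = [1], total = 1
  t=11: active resources = [1], total = 1
  t=12: active resources = [1], total = 1
  t=13: active resources = [1], total = 1
Peak resource demand = 7

7


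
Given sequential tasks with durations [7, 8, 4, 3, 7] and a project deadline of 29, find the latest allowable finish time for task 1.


LF(activity 1) = deadline - sum of successor durations
Successors: activities 2 through 5 with durations [8, 4, 3, 7]
Sum of successor durations = 22
LF = 29 - 22 = 7

7


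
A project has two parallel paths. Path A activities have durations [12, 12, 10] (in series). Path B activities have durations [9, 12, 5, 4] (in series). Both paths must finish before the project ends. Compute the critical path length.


Path A total = 12 + 12 + 10 = 34
Path B total = 9 + 12 + 5 + 4 = 30
Critical path = longest path = max(34, 30) = 34

34


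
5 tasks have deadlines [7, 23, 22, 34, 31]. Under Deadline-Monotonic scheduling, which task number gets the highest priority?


Sort tasks by relative deadline (ascending):
  Task 1: deadline = 7
  Task 3: deadline = 22
  Task 2: deadline = 23
  Task 5: deadline = 31
  Task 4: deadline = 34
Priority order (highest first): [1, 3, 2, 5, 4]
Highest priority task = 1

1


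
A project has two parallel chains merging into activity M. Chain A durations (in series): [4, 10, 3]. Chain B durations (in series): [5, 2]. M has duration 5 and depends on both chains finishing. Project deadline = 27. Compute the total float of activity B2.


Forward pass: ES(B2) = sum of predecessors on chain B = 5
EF = ES + duration = 5 + 2 = 7
Backward pass: LF(M) = deadline = 27; LS(M) = 27 - 5 = 22
LF(B2) = LS(M) - sum(successors on chain B) = 22 - 0 = 22
LS = LF - duration = 22 - 2 = 20
Total float = LS - ES = 20 - 5 = 15

15
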